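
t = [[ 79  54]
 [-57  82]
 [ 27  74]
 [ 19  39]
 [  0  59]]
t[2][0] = 27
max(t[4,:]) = 59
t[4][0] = 0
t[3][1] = 39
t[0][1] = 54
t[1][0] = -57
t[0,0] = 79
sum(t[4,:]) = 59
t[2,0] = 27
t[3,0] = 19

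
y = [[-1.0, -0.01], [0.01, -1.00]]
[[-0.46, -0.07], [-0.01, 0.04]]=y@ [[0.46, 0.07], [0.01, -0.04]]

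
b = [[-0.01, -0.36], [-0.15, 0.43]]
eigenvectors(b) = [[-0.96, 0.55], [-0.27, -0.83]]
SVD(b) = [[-0.61, 0.79], [0.79, 0.61]] @ diag([0.5715734200184561, 0.10199914474350033]) @ [[-0.2, 0.98], [-0.98, -0.20]]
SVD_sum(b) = [[0.07, -0.34], [-0.09, 0.44]] + [[-0.08, -0.02],[-0.06, -0.01]]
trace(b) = 0.42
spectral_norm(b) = 0.57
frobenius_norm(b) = 0.58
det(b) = -0.06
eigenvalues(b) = [-0.11, 0.53]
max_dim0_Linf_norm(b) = 0.43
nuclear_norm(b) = 0.67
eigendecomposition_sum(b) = [[-0.09,-0.06],[-0.03,-0.02]] + [[0.08, -0.30], [-0.12, 0.45]]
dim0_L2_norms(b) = [0.15, 0.56]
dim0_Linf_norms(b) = [0.15, 0.43]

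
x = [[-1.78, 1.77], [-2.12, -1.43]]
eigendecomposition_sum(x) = [[-0.89+0.89j, (0.88+0.74j)], [(-1.06-0.88j), -0.71+1.04j]] + [[-0.89-0.89j, 0.88-0.74j], [(-1.06+0.88j), -0.71-1.04j]]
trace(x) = -3.21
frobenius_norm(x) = 3.58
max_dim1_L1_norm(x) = 3.55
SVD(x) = [[-0.67, -0.74],[-0.74, 0.67]] @ diag([2.769203059213355, 2.2742283123827725]) @ [[1.0, -0.05], [-0.05, -1.00]]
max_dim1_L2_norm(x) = 2.56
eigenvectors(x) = [[-0.06+0.67j, -0.06-0.67j],[-0.74+0.00j, (-0.74-0j)]]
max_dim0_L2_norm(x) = 2.77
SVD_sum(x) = [[-1.86,0.09], [-2.05,0.10]] + [[0.08, 1.68], [-0.07, -1.53]]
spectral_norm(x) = 2.77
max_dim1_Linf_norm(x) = 2.12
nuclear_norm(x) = 5.04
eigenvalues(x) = [(-1.6+1.93j), (-1.6-1.93j)]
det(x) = 6.30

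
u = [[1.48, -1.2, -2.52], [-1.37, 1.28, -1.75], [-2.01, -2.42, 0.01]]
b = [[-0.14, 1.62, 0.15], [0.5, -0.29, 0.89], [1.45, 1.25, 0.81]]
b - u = [[-1.62, 2.82, 2.67], [1.87, -1.57, 2.64], [3.46, 3.67, 0.8]]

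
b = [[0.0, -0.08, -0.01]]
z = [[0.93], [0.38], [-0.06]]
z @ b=[[0.0, -0.07, -0.01], [0.0, -0.03, -0.0], [0.0, 0.0, 0.00]]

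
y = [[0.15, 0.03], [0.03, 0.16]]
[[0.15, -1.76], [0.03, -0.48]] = y @ [[1.00, -11.54],  [-0.03, -0.85]]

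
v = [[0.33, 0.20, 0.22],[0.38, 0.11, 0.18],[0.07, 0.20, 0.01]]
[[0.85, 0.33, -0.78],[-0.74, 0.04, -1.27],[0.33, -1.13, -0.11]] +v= [[1.18,0.53,-0.56], [-0.36,0.15,-1.09], [0.40,-0.93,-0.10]]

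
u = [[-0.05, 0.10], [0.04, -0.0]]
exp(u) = [[0.95, 0.1], [0.04, 1.00]]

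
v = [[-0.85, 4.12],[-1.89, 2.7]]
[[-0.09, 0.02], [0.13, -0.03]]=v@[[-0.14,0.03], [-0.05,0.01]]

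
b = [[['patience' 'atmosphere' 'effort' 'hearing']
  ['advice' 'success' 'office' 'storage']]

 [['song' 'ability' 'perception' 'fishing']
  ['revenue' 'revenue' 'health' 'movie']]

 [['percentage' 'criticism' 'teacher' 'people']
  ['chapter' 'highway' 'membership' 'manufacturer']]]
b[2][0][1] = 'criticism'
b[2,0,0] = 'percentage'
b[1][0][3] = 'fishing'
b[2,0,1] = 'criticism'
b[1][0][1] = 'ability'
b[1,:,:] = [['song', 'ability', 'perception', 'fishing'], ['revenue', 'revenue', 'health', 'movie']]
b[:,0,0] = ['patience', 'song', 'percentage']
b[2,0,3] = 'people'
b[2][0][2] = 'teacher'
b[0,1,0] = 'advice'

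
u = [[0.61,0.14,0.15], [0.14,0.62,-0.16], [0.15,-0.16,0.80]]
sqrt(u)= [[0.77, 0.10, 0.10], [0.10, 0.77, -0.1], [0.1, -0.10, 0.88]]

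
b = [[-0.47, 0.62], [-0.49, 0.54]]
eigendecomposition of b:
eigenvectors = [[(0.75+0j), 0.75-0.00j],[0.61+0.27j, 0.61-0.27j]]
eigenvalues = [(0.04+0.22j), (0.04-0.22j)]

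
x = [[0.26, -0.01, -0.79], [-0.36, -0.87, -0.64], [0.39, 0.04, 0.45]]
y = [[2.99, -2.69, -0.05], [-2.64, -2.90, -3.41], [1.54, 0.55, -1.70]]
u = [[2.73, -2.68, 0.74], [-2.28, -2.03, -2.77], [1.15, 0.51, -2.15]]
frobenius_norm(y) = 6.98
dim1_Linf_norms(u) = [2.73, 2.77, 2.15]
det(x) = -0.35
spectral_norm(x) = 1.31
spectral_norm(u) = 4.39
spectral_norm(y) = 5.20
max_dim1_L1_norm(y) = 8.95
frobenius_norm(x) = 1.53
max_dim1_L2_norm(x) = 1.14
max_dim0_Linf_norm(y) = 3.41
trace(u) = -1.45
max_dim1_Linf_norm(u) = 2.77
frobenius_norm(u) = 6.20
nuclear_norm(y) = 11.49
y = u + x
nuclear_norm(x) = 2.39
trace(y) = -1.61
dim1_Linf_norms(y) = [2.99, 3.41, 1.7]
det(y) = 46.40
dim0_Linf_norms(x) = [0.39, 0.87, 0.79]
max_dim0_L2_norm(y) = 4.28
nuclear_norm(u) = 10.44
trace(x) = -0.16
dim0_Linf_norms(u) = [2.73, 2.68, 2.77]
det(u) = 38.31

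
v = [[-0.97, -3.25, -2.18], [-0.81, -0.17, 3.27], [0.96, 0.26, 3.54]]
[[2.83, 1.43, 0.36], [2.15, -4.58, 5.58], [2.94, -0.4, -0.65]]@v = [[-3.56, -9.35, -0.22], [6.98, -4.76, 0.09], [-3.15, -9.66, -10.02]]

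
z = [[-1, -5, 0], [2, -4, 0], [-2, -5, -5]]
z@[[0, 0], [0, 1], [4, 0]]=[[0, -5], [0, -4], [-20, -5]]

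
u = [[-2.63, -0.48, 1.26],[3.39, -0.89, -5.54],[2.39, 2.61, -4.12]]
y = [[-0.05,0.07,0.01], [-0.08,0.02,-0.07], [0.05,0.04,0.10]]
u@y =[[0.23, -0.14, 0.13], [-0.38, -0.0, -0.46], [-0.53, 0.05, -0.57]]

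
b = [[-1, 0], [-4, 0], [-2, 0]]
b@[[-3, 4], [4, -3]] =[[3, -4], [12, -16], [6, -8]]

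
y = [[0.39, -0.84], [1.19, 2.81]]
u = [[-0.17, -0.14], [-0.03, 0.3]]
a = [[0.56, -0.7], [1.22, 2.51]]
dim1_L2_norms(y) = [0.93, 3.05]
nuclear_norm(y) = 3.79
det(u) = -0.06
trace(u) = 0.13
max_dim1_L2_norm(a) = 2.79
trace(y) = 3.20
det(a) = 2.26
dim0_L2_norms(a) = [1.34, 2.61]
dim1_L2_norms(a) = [0.9, 2.79]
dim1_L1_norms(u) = [0.31, 0.33]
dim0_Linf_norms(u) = [0.17, 0.3]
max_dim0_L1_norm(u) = 0.44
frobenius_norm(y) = 3.19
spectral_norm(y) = 3.12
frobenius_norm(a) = 2.93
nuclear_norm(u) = 0.50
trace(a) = 3.07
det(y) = 2.10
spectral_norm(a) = 2.82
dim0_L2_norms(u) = [0.17, 0.33]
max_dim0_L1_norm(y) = 3.65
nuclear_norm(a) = 3.62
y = u + a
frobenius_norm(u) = 0.37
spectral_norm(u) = 0.34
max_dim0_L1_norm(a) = 3.21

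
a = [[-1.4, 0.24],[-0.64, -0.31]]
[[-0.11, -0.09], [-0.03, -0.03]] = a@[[0.07,0.06], [-0.05,-0.04]]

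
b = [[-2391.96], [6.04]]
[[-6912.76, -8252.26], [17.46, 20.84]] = b @ [[2.89, 3.45]]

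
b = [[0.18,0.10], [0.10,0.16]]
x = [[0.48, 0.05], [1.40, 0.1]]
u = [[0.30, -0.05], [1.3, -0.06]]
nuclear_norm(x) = 1.50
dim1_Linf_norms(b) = [0.18, 0.16]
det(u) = 0.05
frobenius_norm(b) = 0.28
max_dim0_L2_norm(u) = 1.33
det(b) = 0.02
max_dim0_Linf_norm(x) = 1.4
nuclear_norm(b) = 0.34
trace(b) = 0.34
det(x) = -0.02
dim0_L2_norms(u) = [1.33, 0.08]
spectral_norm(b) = 0.27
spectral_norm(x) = 1.48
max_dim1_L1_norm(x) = 1.5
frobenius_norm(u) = 1.34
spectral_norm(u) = 1.34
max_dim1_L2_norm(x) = 1.4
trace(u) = 0.24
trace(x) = 0.58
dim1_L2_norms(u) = [0.3, 1.3]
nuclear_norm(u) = 1.37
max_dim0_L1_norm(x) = 1.88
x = u + b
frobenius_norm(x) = 1.48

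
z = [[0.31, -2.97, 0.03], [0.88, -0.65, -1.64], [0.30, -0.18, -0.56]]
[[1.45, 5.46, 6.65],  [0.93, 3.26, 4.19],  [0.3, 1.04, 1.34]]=z @[[-0.08, -0.07, -0.3], [-0.5, -1.86, -2.29], [-0.41, -1.29, -1.81]]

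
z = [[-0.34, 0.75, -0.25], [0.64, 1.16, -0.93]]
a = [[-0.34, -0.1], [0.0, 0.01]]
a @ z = [[0.05, -0.37, 0.18], [0.01, 0.01, -0.01]]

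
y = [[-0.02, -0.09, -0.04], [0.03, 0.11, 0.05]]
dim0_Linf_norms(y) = [0.03, 0.11, 0.05]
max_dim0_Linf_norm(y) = 0.11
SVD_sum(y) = [[-0.02, -0.09, -0.04], [0.03, 0.11, 0.05]] + [[0.0, -0.0, 0.00], [0.0, -0.0, 0.0]]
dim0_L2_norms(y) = [0.04, 0.14, 0.06]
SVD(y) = [[-0.63, 0.78], [0.78, 0.63]] @ diag([0.1599633579313246, 0.0034240501361587597]) @ [[0.22, 0.89, 0.40],[0.96, -0.28, 0.08]]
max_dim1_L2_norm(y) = 0.12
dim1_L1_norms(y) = [0.15, 0.19]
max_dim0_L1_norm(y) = 0.2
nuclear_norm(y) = 0.16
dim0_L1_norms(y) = [0.05, 0.2, 0.09]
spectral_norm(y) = 0.16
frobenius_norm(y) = 0.16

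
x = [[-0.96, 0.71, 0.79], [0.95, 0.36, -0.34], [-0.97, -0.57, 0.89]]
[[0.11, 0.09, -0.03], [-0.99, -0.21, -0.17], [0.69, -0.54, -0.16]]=x @ [[-1.13,-0.81,-0.42], [-0.5,0.40,0.06], [-0.78,-1.23,-0.60]]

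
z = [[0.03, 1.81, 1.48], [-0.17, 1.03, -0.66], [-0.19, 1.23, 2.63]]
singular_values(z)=[3.64, 1.47, 0.21]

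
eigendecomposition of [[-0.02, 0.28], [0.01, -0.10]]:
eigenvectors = [[1.00, -0.93], [0.09, 0.36]]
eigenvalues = [0.01, -0.13]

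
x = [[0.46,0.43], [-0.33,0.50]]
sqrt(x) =[[0.72, 0.29], [-0.22, 0.75]]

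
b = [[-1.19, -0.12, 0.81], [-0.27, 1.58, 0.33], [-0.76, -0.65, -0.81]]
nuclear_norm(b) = 4.22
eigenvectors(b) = [[-0.19+0.67j, (-0.19-0.67j), 0.11+0.00j], [0.04+0.08j, (0.04-0.08j), -0.97+0.00j], [(-0.71+0j), -0.71-0.00j, 0.23+0.00j]]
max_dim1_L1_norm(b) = 2.22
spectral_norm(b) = 1.84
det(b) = 2.44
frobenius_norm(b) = 2.53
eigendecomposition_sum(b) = [[(-0.61+0.24j), 0.03+0.15j, 0.41+0.52j], [-0.04+0.08j, 0.02+0.01j, 0.09+0.01j], [(-0.4-0.52j), -0.14+0.07j, -0.39+0.55j]] + [[(-0.61-0.24j), (0.03-0.15j), (0.41-0.52j)], [-0.04-0.08j, (0.02-0.01j), (0.09-0.01j)], [(-0.4+0.52j), -0.14-0.07j, (-0.39-0.55j)]] + [[(0.02+0j), (-0.18+0j), -0.02+0.00j], [-0.20-0.00j, (1.55-0j), (0.15-0j)], [(0.05+0j), -0.37+0.00j, (-0.04+0j)]]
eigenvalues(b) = [(-0.98+0.8j), (-0.98-0.8j), (1.53+0j)]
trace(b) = -0.42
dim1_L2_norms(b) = [1.44, 1.64, 1.29]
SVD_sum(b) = [[-0.00, 0.22, 0.11], [-0.0, 1.41, 0.68], [0.00, -0.84, -0.41]] + [[-1.3, -0.21, 0.44], [-0.11, -0.02, 0.04], [-0.52, -0.09, 0.18]] + [[0.11, -0.13, 0.26], [-0.16, 0.19, -0.39], [-0.24, 0.28, -0.58]]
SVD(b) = [[-0.13, -0.93, 0.35], [-0.85, -0.08, -0.52], [0.51, -0.37, -0.78]] @ diag([1.841713689861062, 1.499857765707844, 0.8829028073487051]) @ [[0.0, -0.9, -0.43],[0.94, 0.15, -0.32],[0.35, -0.41, 0.84]]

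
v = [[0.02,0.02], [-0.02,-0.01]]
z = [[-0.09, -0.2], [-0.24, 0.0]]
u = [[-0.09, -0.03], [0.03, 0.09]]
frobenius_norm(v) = 0.04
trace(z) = -0.09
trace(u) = 0.00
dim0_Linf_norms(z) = [0.24, 0.2]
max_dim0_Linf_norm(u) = 0.09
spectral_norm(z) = 0.27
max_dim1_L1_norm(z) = 0.29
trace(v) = 0.01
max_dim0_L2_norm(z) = 0.26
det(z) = -0.05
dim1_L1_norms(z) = [0.29, 0.24]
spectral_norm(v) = 0.04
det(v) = 0.00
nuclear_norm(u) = 0.18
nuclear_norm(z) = 0.45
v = u @ z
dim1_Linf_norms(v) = [0.02, 0.02]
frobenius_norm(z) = 0.33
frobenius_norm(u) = 0.13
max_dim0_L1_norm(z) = 0.33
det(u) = -0.01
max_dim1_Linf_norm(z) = 0.24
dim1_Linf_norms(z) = [0.2, 0.24]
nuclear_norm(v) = 0.04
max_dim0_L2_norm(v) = 0.03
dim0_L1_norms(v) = [0.04, 0.03]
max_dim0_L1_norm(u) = 0.12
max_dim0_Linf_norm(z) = 0.24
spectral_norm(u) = 0.12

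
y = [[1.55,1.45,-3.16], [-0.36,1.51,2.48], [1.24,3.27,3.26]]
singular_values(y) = [5.69, 3.64, 0.52]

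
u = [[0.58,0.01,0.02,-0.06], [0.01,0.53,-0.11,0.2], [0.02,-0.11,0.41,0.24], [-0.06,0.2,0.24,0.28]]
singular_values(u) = [0.65, 0.59, 0.57, 0.01]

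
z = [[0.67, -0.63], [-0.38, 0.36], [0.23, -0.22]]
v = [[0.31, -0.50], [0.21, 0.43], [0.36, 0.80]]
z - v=[[0.36, -0.13],  [-0.59, -0.07],  [-0.13, -1.02]]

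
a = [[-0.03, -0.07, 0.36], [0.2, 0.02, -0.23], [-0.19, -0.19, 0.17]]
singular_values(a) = [0.53, 0.19, 0.12]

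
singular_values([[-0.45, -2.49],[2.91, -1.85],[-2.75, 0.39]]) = [4.39, 2.6]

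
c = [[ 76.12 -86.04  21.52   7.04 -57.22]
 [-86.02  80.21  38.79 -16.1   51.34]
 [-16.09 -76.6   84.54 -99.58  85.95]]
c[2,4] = 85.95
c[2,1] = -76.6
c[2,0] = -16.09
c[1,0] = -86.02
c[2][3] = -99.58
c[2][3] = -99.58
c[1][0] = -86.02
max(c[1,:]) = 80.21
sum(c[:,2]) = 144.85000000000002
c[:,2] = [21.52, 38.79, 84.54]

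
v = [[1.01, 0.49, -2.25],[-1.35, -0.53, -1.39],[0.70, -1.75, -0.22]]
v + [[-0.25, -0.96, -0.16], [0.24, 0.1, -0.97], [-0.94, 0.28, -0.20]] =[[0.76, -0.47, -2.41], [-1.11, -0.43, -2.36], [-0.24, -1.47, -0.42]]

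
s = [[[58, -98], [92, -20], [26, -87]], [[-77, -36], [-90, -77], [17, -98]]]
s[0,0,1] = -98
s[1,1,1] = -77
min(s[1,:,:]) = -98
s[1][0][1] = -36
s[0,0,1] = -98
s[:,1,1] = [-20, -77]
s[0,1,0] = 92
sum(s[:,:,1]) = -416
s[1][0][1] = -36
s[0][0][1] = -98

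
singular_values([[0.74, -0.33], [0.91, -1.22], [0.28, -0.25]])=[1.73, 0.36]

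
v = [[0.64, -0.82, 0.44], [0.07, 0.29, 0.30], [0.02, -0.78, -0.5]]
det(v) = -0.00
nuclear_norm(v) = 2.11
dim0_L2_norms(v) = [0.64, 1.17, 0.73]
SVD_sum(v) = [[0.41, -0.93, 0.01], [-0.09, 0.21, -0.0], [0.29, -0.65, 0.01]] + [[0.23, 0.11, 0.43], [0.16, 0.08, 0.3], [-0.27, -0.13, -0.51]] + [[-0.00,-0.0,0.0], [0.0,0.00,-0.0], [0.00,0.00,-0.0]]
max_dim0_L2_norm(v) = 1.17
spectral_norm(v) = 1.26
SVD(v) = [[-0.8, -0.59, -0.11], [0.18, -0.42, 0.89], [-0.57, 0.70, 0.44]] @ diag([1.26269692613386, 0.8479312106319571, 0.0030223779255281955]) @ [[-0.41, 0.91, -0.01], [-0.46, -0.22, -0.86], [0.79, 0.34, -0.51]]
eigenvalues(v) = [0.4, 0.1, -0.08]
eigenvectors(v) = [[-0.97, 0.85, -0.74], [-0.2, 0.34, -0.33], [0.15, -0.41, 0.58]]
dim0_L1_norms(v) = [0.73, 1.89, 1.24]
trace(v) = 0.43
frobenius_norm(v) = 1.52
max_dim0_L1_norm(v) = 1.89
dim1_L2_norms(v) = [1.13, 0.42, 0.93]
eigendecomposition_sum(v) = [[0.95, -3.06, -0.56], [0.20, -0.63, -0.11], [-0.15, 0.48, 0.09]] + [[-0.24, 1.63, 0.64],[-0.09, 0.65, 0.25],[0.11, -0.78, -0.30]] + [[-0.07, 0.61, 0.36], [-0.03, 0.28, 0.16], [0.05, -0.48, -0.28]]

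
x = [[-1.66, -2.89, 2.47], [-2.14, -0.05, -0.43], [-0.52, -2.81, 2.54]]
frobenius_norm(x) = 6.05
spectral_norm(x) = 5.60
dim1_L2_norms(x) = [4.15, 2.18, 3.82]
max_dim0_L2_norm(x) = 4.03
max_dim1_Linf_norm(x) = 2.89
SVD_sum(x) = [[-1.28, -2.96, 2.57], [-0.13, -0.31, 0.27], [-1.17, -2.70, 2.35]] + [[-0.37, 0.05, -0.13], [-2.01, 0.27, -0.69], [0.64, -0.09, 0.22]] + [[-0.01, 0.02, 0.02], [0.0, -0.01, -0.01], [0.01, -0.02, -0.02]]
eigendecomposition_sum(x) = [[-2.12, -1.34, 0.87], [-1.84, -1.16, 0.76], [-1.17, -0.74, 0.48]] + [[-0.01, 0.0, 0.01],[0.04, -0.02, -0.04],[0.04, -0.02, -0.04]] + [[0.47, -1.56, 1.59], [-0.34, 1.13, -1.15], [0.62, -2.05, 2.09]]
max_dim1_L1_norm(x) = 7.02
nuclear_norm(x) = 7.93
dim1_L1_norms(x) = [7.02, 2.62, 5.87]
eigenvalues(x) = [-2.8, -0.06, 3.69]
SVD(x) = [[-0.74, -0.17, -0.65], [-0.08, -0.94, 0.34], [-0.67, 0.3, 0.68]] @ diag([5.6021814047741, 2.281813944305395, 0.05087859645021591]) @ [[0.31, 0.72, -0.62], [0.94, -0.13, 0.32], [0.15, -0.68, -0.71]]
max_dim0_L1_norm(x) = 5.75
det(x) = 0.65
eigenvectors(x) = [[0.70, 0.14, 0.55], [0.6, -0.69, -0.4], [0.39, -0.71, 0.73]]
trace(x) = 0.83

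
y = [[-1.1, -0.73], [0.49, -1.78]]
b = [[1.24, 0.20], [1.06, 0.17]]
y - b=[[-2.34,-0.93], [-0.57,-1.95]]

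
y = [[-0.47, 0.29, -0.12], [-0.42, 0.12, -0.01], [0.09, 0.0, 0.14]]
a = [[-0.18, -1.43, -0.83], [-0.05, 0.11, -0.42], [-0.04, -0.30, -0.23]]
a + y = [[-0.65, -1.14, -0.95],  [-0.47, 0.23, -0.43],  [0.05, -0.30, -0.09]]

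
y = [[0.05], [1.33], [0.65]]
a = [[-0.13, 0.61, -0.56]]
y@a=[[-0.01, 0.03, -0.03],[-0.17, 0.81, -0.74],[-0.08, 0.4, -0.36]]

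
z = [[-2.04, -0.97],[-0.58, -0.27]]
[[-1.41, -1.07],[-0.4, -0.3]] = z @[[0.54, 0.41], [0.32, 0.24]]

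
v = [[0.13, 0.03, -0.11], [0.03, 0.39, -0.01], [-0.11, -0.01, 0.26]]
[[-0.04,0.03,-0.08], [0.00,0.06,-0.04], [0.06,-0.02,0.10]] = v@[[-0.21,0.21,-0.37], [0.02,0.15,-0.07], [0.15,0.02,0.24]]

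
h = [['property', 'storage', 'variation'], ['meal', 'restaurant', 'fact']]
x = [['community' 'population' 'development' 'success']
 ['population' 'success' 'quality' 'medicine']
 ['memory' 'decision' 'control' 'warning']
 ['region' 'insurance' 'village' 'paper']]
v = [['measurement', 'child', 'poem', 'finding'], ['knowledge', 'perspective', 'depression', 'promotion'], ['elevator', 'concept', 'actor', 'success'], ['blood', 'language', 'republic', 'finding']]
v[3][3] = 'finding'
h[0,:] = ['property', 'storage', 'variation']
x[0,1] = 'population'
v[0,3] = 'finding'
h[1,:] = ['meal', 'restaurant', 'fact']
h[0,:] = ['property', 'storage', 'variation']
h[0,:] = ['property', 'storage', 'variation']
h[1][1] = 'restaurant'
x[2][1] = 'decision'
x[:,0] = ['community', 'population', 'memory', 'region']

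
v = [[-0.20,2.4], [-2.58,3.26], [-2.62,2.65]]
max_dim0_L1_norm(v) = 8.31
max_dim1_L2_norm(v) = 4.16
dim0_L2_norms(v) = [3.68, 4.84]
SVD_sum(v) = [[-1.22,1.65],  [-2.46,3.35],  [-2.19,2.97]] + [[1.02,0.75], [-0.12,-0.09], [-0.43,-0.32]]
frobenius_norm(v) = 6.08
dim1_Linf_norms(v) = [2.4, 3.26, 2.65]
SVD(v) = [[-0.35, 0.91],[-0.7, -0.11],[-0.62, -0.39]] @ diag([5.921774234047484, 1.3796702218180061]) @ [[0.59,-0.81], [0.81,0.59]]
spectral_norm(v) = 5.92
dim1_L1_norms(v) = [2.6, 5.84, 5.27]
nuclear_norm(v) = 7.30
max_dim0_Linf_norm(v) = 3.26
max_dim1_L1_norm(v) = 5.84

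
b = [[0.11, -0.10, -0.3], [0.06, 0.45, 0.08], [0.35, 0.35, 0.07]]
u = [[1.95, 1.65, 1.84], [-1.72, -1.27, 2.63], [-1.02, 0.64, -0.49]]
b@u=[[0.69, 0.12, 0.09], [-0.74, -0.42, 1.25], [0.01, 0.18, 1.53]]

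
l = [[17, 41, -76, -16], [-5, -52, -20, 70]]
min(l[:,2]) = -76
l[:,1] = [41, -52]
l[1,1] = -52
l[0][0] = 17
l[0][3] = -16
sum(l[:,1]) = -11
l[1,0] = -5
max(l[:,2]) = -20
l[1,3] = 70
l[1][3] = 70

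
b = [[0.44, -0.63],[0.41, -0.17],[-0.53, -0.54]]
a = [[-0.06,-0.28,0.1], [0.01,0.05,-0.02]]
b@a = [[-0.03, -0.15, 0.06], [-0.03, -0.12, 0.04], [0.03, 0.12, -0.04]]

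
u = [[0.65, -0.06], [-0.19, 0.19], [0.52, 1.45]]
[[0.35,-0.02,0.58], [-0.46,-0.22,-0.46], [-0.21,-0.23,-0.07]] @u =[[0.53, 0.82], [-0.50, -0.68], [-0.13, -0.13]]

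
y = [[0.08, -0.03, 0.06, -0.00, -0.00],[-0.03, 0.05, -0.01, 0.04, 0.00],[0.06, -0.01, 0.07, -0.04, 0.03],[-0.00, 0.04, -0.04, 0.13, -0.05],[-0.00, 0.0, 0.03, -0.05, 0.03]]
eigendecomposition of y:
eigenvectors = [[0.32, -0.72, 0.13, -0.58, -0.12], [-0.29, 0.06, -0.78, -0.33, -0.43], [0.48, -0.38, -0.45, 0.65, -0.06], [-0.70, -0.54, -0.08, 0.18, 0.42], [0.30, 0.18, -0.39, -0.31, 0.79]]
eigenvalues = [0.2, 0.11, 0.05, -0.0, 0.0]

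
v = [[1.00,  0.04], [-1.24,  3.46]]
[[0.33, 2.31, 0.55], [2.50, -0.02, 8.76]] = v @ [[0.3,2.28,0.44], [0.83,0.81,2.69]]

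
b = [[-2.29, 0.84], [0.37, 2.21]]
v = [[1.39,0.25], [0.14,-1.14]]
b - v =[[-3.68,0.59], [0.23,3.35]]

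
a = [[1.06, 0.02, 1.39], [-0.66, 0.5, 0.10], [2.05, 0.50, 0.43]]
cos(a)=[[-0.26, -0.22, -0.56], [0.22, 0.83, 0.26], [-0.72, -0.13, -0.03]]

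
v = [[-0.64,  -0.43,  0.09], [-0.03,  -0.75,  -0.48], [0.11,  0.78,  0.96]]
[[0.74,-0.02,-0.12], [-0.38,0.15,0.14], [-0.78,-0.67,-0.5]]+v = [[0.10, -0.45, -0.03],  [-0.41, -0.60, -0.34],  [-0.67, 0.11, 0.46]]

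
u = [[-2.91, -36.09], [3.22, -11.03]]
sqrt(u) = [[2.87, -11.18], [1.00, 0.36]]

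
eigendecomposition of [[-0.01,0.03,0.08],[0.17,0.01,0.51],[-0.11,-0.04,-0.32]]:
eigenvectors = [[(0.03+0j), (0.06+0.56j), (0.06-0.56j)], [0.90+0.00j, -0.79+0.00j, -0.79-0.00j], [-0.43+0.00j, 0.07-0.23j, (0.07+0.23j)]]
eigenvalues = [(-0.23+0j), (-0.05+0.03j), (-0.05-0.03j)]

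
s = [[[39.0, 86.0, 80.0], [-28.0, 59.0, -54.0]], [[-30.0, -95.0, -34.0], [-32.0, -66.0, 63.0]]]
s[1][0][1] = -95.0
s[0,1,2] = -54.0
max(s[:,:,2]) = 80.0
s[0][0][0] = 39.0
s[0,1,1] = 59.0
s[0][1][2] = -54.0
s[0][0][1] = 86.0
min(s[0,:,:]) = -54.0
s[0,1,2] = -54.0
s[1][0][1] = -95.0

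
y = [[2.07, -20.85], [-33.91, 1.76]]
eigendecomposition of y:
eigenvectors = [[0.62, 0.61], [-0.79, 0.79]]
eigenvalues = [28.51, -24.68]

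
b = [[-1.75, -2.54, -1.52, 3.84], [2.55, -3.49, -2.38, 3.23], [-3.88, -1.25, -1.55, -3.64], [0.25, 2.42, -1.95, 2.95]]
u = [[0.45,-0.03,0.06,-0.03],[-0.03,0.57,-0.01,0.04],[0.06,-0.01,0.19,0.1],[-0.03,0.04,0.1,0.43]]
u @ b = [[-1.10, -1.19, -0.65, 1.32], [1.55, -1.80, -1.37, 1.88], [-0.84, -0.11, -0.56, -0.2], [-0.13, 0.85, -1.04, 0.92]]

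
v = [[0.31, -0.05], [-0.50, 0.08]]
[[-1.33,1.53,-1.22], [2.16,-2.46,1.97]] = v @ [[-5.04,5.21,-3.68], [-4.55,1.77,1.62]]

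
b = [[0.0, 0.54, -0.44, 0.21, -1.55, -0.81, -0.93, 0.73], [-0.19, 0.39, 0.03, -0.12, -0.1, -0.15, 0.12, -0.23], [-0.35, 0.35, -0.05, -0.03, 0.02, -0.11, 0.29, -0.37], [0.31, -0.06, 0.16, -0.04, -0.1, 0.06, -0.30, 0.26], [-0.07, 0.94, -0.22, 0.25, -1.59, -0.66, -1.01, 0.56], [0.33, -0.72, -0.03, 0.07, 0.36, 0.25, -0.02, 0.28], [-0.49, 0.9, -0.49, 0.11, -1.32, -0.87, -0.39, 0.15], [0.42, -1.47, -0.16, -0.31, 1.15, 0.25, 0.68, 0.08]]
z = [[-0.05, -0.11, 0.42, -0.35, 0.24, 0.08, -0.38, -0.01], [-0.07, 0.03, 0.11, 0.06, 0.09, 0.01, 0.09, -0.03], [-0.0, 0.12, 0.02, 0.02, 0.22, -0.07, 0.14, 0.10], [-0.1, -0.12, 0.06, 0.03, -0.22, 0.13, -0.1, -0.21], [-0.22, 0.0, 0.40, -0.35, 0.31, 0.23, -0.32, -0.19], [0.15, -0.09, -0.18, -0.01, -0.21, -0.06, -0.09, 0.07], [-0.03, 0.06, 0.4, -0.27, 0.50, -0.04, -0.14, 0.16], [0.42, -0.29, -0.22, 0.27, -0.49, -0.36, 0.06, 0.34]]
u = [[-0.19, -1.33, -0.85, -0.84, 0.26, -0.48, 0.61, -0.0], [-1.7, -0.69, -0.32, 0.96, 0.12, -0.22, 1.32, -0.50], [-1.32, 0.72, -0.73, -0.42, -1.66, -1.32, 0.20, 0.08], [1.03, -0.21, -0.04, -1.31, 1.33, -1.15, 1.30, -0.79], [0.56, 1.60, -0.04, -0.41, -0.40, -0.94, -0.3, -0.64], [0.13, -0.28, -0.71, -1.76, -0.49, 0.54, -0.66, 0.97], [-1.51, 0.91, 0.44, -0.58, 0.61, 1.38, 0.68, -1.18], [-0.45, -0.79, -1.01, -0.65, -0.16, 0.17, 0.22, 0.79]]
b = z @ u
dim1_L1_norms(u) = [4.56, 5.83, 6.45, 7.16, 4.89, 5.54, 7.29, 4.24]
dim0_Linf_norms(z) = [0.42, 0.29, 0.42, 0.35, 0.5, 0.36, 0.38, 0.34]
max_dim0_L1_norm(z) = 2.28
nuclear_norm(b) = 6.90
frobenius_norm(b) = 4.53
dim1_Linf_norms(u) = [1.33, 1.7, 1.66, 1.33, 1.6, 1.76, 1.51, 1.01]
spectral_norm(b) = 4.15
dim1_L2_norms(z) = [0.72, 0.2, 0.31, 0.39, 0.79, 0.35, 0.73, 0.93]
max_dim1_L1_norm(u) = 7.29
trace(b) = -1.35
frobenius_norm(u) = 6.86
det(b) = -0.00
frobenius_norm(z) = 1.72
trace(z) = 0.48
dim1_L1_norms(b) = [5.21, 1.33, 1.57, 1.29, 5.3, 2.06, 4.72, 4.52]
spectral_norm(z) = 1.44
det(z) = 0.00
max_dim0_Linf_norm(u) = 1.76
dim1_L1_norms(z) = [1.64, 0.49, 0.69, 0.97, 2.02, 0.86, 1.6, 2.45]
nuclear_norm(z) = 2.97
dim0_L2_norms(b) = [0.89, 2.22, 0.73, 0.49, 2.85, 1.42, 1.64, 1.1]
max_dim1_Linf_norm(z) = 0.5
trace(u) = -1.31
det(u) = 0.02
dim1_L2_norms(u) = [1.98, 2.54, 2.74, 2.87, 2.14, 2.37, 2.79, 1.73]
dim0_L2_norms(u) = [2.92, 2.63, 1.75, 2.75, 2.32, 2.54, 2.21, 2.06]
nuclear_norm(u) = 16.05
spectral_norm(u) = 3.39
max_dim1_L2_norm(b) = 2.3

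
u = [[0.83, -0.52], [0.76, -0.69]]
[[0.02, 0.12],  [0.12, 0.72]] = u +[[-0.81, 0.64], [-0.64, 1.41]]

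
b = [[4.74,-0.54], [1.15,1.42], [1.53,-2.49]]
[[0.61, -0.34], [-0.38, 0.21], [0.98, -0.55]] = b @ [[0.09, -0.05], [-0.34, 0.19]]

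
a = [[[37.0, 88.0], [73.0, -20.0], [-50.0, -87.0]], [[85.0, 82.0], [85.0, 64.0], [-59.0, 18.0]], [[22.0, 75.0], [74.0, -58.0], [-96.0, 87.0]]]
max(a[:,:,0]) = 85.0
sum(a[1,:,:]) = 275.0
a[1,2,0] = -59.0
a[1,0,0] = 85.0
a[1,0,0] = 85.0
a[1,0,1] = 82.0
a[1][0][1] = 82.0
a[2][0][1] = 75.0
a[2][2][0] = -96.0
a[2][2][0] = -96.0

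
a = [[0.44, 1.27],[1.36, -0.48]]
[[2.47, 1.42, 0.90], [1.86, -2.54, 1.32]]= a@[[1.83, -1.31, 1.09], [1.31, 1.57, 0.33]]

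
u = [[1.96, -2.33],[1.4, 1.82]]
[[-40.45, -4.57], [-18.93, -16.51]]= u@ [[-17.24,  -6.85], [2.86,  -3.80]]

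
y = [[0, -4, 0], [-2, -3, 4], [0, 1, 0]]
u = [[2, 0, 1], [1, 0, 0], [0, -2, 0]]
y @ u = [[-4, 0, 0], [-7, -8, -2], [1, 0, 0]]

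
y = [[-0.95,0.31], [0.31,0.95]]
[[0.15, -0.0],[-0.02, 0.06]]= y @ [[-0.15,0.02], [0.03,0.06]]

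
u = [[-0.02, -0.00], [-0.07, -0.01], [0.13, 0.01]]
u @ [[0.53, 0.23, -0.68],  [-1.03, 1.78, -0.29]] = [[-0.01, -0.0, 0.01], [-0.03, -0.03, 0.05], [0.06, 0.05, -0.09]]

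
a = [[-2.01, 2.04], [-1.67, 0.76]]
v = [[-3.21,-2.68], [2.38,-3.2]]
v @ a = [[10.93, -8.59], [0.56, 2.42]]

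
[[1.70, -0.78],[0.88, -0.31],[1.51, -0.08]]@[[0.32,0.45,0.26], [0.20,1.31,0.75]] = [[0.39, -0.26, -0.14],[0.22, -0.01, -0.0],[0.47, 0.57, 0.33]]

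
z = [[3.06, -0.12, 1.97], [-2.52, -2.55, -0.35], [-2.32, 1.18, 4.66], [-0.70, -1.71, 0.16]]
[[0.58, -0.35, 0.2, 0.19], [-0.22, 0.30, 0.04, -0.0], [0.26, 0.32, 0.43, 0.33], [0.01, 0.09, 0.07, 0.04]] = z @ [[0.11,-0.12,0.00,0.01], [-0.04,0.0,-0.03,-0.02], [0.12,0.01,0.10,0.08]]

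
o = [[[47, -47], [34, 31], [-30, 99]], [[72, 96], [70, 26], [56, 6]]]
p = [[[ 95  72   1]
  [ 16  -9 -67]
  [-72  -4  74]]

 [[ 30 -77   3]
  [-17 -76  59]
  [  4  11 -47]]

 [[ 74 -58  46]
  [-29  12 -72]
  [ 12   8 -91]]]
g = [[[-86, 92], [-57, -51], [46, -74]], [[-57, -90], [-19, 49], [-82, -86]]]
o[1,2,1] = 6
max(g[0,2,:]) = 46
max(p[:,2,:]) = 74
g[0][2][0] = 46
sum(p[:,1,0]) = -30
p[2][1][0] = -29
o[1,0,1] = 96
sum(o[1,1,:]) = 96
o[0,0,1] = -47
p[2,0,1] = -58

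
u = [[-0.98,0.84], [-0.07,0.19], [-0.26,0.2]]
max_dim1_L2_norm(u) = 1.29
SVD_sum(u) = [[-0.97, 0.85], [-0.13, 0.12], [-0.25, 0.21]] + [[-0.01, -0.01],[0.06, 0.07],[-0.01, -0.01]]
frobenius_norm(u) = 1.35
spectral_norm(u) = 1.34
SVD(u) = [[-0.96, 0.08], [-0.13, -0.98], [-0.24, 0.2]] @ diag([1.3433665215857662, 0.09983180195989232]) @ [[0.75, -0.66], [-0.66, -0.75]]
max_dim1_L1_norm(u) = 1.82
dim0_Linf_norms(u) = [0.98, 0.84]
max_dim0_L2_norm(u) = 1.02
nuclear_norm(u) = 1.44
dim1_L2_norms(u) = [1.29, 0.2, 0.33]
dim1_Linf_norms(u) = [0.98, 0.19, 0.26]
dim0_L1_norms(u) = [1.31, 1.23]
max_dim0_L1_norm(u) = 1.31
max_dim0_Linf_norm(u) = 0.98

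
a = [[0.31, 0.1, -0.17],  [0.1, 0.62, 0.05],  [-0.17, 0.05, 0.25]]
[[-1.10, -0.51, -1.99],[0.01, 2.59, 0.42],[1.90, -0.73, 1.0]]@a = [[-0.05,-0.53,-0.34], [0.19,1.63,0.23], [0.35,-0.21,-0.11]]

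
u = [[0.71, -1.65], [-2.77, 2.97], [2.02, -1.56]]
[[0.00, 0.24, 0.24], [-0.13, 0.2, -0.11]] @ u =[[-0.18,0.34],  [-0.87,0.98]]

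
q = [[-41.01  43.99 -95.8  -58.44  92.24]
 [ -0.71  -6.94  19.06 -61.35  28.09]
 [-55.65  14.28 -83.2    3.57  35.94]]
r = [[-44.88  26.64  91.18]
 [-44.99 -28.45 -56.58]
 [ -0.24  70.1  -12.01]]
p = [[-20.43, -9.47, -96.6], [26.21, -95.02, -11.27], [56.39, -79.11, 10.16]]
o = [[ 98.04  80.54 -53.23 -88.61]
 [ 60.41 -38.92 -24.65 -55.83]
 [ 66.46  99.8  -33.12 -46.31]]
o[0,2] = -53.23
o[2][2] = -33.12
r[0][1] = 26.64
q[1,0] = -0.71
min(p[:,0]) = -20.43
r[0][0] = -44.88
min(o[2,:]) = -46.31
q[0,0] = -41.01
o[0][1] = 80.54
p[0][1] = -9.47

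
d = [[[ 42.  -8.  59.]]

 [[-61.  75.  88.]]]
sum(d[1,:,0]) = -61.0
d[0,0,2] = 59.0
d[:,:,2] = [[59.0], [88.0]]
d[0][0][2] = 59.0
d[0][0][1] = -8.0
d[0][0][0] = 42.0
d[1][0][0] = -61.0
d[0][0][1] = -8.0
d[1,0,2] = 88.0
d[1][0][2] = 88.0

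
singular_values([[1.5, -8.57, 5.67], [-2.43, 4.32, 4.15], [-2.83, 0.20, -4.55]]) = [11.0, 6.94, 3.03]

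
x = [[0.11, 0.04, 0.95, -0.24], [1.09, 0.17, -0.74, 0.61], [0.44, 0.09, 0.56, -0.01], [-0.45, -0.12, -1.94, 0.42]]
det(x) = 0.000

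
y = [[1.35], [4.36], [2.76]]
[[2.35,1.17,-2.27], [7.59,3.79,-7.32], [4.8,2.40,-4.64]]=y@[[1.74, 0.87, -1.68]]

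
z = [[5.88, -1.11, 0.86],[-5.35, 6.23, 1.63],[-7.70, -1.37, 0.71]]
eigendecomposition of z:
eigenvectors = [[-0.34+0.00j, -0.12-0.21j, -0.12+0.21j], [0.93+0.00j, -0.23-0.42j, -0.23+0.42j], [(0.17+0j), (0.84+0j), (0.84-0j)]]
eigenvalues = [(8.48+0j), (2.17+2.58j), (2.17-2.58j)]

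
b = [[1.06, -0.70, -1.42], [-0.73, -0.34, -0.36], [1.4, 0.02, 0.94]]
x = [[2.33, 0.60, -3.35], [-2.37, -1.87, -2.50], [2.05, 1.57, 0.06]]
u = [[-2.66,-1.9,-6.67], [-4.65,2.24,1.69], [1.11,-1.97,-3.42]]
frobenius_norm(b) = 2.69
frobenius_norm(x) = 6.25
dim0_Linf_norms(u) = [4.65, 2.24, 6.67]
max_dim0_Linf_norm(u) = 6.67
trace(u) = -3.84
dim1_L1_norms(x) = [6.28, 6.74, 3.68]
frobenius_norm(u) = 10.07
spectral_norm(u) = 8.30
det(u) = -6.34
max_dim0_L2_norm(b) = 1.9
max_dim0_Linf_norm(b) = 1.42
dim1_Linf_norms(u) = [6.67, 4.65, 3.42]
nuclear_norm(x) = 9.11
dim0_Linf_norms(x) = [2.37, 1.87, 3.35]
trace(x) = 0.52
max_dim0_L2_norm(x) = 4.18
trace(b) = 1.66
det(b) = -1.11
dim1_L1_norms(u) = [11.23, 8.58, 6.5]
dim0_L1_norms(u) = [8.42, 6.11, 11.78]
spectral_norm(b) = 1.93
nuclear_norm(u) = 14.14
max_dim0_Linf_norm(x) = 3.35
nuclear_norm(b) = 4.09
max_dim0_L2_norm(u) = 7.68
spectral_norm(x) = 4.57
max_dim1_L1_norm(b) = 3.18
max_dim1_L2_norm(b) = 1.91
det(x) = 5.52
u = x @ b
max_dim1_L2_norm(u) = 7.43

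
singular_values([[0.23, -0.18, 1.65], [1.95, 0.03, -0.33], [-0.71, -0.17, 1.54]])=[2.5, 1.84, 0.0]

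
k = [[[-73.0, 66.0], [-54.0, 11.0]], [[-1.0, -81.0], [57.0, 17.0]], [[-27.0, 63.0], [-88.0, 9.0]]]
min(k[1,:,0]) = -1.0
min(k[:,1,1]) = 9.0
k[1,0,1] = -81.0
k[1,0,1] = -81.0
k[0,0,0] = -73.0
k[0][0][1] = 66.0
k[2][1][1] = 9.0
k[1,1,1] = 17.0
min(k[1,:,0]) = -1.0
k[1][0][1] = -81.0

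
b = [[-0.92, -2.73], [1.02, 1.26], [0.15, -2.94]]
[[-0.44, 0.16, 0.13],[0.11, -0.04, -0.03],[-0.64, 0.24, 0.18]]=b@[[-0.15, 0.06, 0.04],  [0.21, -0.08, -0.06]]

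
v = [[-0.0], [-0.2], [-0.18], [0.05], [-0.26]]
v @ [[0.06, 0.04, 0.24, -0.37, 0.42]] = [[0.0, 0.0, 0.0, 0.0, 0.00], [-0.01, -0.01, -0.05, 0.07, -0.08], [-0.01, -0.01, -0.04, 0.07, -0.08], [0.0, 0.00, 0.01, -0.02, 0.02], [-0.02, -0.01, -0.06, 0.1, -0.11]]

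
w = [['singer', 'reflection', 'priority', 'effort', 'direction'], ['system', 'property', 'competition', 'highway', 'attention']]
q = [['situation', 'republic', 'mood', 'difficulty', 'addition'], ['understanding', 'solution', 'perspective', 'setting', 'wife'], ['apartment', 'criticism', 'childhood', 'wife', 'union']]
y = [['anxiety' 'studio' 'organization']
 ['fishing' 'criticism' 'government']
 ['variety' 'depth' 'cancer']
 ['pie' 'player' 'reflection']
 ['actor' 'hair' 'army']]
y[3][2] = 'reflection'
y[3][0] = 'pie'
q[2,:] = ['apartment', 'criticism', 'childhood', 'wife', 'union']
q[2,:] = ['apartment', 'criticism', 'childhood', 'wife', 'union']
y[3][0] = 'pie'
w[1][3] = 'highway'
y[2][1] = 'depth'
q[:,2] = ['mood', 'perspective', 'childhood']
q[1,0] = 'understanding'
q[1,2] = 'perspective'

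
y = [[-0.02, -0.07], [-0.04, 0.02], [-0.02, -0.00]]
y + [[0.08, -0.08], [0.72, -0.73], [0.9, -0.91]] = [[0.06, -0.15], [0.68, -0.71], [0.88, -0.91]]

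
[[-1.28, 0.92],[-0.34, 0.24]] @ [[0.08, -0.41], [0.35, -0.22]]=[[0.22,  0.32], [0.06,  0.09]]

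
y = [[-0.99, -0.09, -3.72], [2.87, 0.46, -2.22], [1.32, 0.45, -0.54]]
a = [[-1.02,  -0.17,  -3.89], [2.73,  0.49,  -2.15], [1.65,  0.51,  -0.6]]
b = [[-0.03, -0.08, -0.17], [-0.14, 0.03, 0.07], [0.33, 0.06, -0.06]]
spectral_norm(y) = 4.52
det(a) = -2.76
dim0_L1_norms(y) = [5.18, 1.0, 6.48]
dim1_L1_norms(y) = [4.8, 5.55, 2.31]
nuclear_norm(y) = 7.90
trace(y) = -1.07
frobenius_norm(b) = 0.42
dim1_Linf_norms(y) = [3.72, 2.87, 1.32]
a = b + y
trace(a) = -1.13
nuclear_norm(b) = 0.60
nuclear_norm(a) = 8.05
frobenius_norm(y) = 5.52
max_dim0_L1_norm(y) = 6.48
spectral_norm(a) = 4.59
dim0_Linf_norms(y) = [2.87, 0.46, 3.72]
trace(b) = -0.06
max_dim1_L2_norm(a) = 4.03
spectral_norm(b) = 0.37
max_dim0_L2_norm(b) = 0.36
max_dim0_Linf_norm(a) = 3.89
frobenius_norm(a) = 5.64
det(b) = 0.00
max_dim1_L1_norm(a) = 5.37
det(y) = -3.16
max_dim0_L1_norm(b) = 0.5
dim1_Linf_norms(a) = [3.89, 2.73, 1.65]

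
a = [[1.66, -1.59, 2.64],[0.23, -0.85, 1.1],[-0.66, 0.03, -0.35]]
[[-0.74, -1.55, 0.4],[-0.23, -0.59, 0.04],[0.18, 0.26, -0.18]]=a@[[-0.20, -0.28, 0.25], [0.06, 0.37, 0.09], [-0.12, -0.19, 0.05]]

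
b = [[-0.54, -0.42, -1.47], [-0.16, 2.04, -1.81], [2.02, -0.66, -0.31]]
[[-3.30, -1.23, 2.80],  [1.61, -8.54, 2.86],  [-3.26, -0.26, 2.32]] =b @ [[-0.58, -0.7, 0.71], [2.33, -2.61, -0.37], [1.79, 1.84, -2.06]]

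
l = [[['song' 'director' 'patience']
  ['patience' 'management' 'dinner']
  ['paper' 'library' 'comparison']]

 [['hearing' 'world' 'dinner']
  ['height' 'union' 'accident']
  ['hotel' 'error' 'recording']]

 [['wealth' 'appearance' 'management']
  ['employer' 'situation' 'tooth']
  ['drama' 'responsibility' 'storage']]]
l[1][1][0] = 'height'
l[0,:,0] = ['song', 'patience', 'paper']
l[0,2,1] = 'library'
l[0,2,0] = 'paper'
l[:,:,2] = [['patience', 'dinner', 'comparison'], ['dinner', 'accident', 'recording'], ['management', 'tooth', 'storage']]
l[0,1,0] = 'patience'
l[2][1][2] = 'tooth'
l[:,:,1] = [['director', 'management', 'library'], ['world', 'union', 'error'], ['appearance', 'situation', 'responsibility']]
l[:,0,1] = ['director', 'world', 'appearance']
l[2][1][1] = 'situation'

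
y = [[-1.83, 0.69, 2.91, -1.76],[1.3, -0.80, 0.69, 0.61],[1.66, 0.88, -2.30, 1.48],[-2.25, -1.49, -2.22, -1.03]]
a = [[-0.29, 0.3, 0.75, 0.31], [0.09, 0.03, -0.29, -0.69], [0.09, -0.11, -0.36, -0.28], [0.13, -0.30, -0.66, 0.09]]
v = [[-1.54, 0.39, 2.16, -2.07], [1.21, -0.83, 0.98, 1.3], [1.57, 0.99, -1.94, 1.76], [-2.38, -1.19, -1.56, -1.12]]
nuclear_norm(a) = 2.08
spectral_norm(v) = 4.84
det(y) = -2.22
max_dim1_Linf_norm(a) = 0.75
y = a + v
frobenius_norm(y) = 6.55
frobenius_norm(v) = 6.11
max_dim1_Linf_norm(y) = 2.91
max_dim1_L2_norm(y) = 3.92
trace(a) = -0.53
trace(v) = -5.43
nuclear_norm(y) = 10.60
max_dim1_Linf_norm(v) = 2.38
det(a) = 0.00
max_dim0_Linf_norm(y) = 2.91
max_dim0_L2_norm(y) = 4.38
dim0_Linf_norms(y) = [2.25, 1.49, 2.91, 1.76]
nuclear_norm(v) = 10.05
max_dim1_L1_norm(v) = 6.26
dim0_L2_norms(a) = [0.34, 0.44, 1.1, 0.81]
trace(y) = -5.96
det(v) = 5.18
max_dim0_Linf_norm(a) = 0.75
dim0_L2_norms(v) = [3.46, 1.8, 3.44, 3.21]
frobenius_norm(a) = 1.48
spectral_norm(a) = 1.31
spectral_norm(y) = 5.03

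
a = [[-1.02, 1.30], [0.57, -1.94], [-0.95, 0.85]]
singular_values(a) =[2.83, 0.66]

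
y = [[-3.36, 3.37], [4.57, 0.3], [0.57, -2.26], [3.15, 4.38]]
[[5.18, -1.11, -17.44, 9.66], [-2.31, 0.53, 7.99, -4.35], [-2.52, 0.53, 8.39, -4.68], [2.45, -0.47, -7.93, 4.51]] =y @ [[-0.57, 0.13, 1.96, -1.07], [0.97, -0.20, -3.22, 1.80]]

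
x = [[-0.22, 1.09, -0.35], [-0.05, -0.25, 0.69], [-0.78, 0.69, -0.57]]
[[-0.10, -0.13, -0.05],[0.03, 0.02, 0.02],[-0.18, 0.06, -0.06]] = x@[[0.16, -0.19, 0.03], [-0.05, -0.17, -0.04], [0.04, -0.05, 0.01]]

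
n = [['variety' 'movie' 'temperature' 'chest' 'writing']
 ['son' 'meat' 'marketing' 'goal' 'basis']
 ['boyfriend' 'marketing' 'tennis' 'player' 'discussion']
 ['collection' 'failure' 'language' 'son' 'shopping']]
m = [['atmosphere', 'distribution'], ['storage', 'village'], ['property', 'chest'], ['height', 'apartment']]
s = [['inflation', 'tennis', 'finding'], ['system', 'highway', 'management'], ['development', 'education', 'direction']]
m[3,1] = 'apartment'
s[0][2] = 'finding'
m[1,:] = ['storage', 'village']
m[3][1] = 'apartment'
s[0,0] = 'inflation'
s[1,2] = 'management'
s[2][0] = 'development'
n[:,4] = ['writing', 'basis', 'discussion', 'shopping']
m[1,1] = 'village'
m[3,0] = 'height'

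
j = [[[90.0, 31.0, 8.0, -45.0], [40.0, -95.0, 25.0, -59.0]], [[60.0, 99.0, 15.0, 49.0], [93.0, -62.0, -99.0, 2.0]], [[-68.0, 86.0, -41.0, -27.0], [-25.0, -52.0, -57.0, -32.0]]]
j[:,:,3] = [[-45.0, -59.0], [49.0, 2.0], [-27.0, -32.0]]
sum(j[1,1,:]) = -66.0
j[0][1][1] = -95.0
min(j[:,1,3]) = -59.0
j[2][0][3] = -27.0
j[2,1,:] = [-25.0, -52.0, -57.0, -32.0]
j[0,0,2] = 8.0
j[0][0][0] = 90.0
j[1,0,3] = 49.0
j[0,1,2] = 25.0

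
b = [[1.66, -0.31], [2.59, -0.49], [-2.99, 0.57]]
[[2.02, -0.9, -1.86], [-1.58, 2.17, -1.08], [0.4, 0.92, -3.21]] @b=[[6.58, -1.25], [6.23, -1.19], [12.64, -2.40]]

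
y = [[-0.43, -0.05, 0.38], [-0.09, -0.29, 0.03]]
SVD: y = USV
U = [[-0.97, -0.25], [-0.25, 0.97]]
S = [0.59, 0.28]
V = [[0.74, 0.20, -0.64], [0.07, -0.97, -0.23]]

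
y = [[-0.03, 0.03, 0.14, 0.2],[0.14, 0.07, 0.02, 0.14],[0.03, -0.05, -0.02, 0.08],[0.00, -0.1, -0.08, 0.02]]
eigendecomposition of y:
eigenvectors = [[0.34+0.42j, (0.34-0.42j), (-0.87+0j), -0.44+0.00j], [0.67+0.00j, (0.67-0j), (0.36+0j), 0.55+0.00j], [0.04+0.30j, (0.04-0.3j), (0.16+0j), -0.65+0.00j], [(-0.27+0.32j), -0.27-0.32j, 0.31+0.00j, (0.29+0j)]]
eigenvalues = [(0.09+0.16j), (0.09-0.16j), (-0.14+0j), (0.01+0j)]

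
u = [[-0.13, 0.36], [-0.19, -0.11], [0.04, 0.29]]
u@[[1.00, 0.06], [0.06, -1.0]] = [[-0.11, -0.37], [-0.20, 0.1], [0.06, -0.29]]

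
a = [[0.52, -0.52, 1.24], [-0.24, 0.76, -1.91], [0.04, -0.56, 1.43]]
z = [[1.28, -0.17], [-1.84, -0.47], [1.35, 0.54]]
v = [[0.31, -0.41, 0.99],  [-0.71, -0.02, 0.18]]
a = z @ v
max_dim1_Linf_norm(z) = 1.84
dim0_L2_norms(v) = [0.77, 0.41, 1.01]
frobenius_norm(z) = 2.72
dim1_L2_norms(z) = [1.29, 1.9, 1.45]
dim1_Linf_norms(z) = [1.28, 1.84, 1.35]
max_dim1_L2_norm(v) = 1.12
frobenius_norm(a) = 2.95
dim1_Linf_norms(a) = [1.24, 1.91, 1.43]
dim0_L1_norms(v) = [1.02, 0.43, 1.17]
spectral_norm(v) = 1.12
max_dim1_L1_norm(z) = 2.31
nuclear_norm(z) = 3.18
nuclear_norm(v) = 1.85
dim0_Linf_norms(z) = [1.84, 0.54]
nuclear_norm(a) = 3.30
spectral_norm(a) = 2.93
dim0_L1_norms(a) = [0.8, 1.84, 4.58]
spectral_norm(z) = 2.67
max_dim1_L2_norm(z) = 1.9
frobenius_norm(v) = 1.33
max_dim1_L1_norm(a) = 2.91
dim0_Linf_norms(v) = [0.71, 0.41, 0.99]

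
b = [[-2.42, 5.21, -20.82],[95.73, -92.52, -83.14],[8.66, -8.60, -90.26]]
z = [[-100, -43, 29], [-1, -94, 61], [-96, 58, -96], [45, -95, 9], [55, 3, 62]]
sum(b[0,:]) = -18.03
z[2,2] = -96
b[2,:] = [8.66, -8.6, -90.26]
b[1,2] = -83.14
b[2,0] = 8.66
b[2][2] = -90.26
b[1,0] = 95.73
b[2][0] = 8.66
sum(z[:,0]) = -97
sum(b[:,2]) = -194.22000000000003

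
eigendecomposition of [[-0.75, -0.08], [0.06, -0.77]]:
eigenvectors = [[(0.76+0j), (0.76-0j)], [0.09-0.65j, (0.09+0.65j)]]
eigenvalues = [(-0.76+0.07j), (-0.76-0.07j)]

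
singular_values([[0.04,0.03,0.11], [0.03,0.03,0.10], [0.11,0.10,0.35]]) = [0.41, 0.01, 0.0]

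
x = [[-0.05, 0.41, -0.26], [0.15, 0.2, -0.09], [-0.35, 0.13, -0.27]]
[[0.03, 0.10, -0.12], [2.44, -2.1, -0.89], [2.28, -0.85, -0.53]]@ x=[[0.06, 0.02, 0.02], [-0.13, 0.46, -0.21], [-0.06, 0.7, -0.37]]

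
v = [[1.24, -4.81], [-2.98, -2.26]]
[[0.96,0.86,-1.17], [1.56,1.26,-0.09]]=v @ [[-0.31, -0.24, -0.13], [-0.28, -0.24, 0.21]]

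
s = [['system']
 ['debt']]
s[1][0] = 'debt'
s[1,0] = 'debt'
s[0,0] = 'system'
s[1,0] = 'debt'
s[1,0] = 'debt'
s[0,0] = 'system'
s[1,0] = 'debt'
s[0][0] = 'system'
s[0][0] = 'system'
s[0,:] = ['system']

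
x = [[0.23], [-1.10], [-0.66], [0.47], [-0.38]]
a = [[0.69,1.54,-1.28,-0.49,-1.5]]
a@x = [[-0.35]]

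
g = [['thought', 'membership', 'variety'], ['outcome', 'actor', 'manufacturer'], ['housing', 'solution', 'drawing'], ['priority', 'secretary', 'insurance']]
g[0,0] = 'thought'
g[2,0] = 'housing'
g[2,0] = 'housing'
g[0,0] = 'thought'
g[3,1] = 'secretary'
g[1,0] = 'outcome'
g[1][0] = 'outcome'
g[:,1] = ['membership', 'actor', 'solution', 'secretary']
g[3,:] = ['priority', 'secretary', 'insurance']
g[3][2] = 'insurance'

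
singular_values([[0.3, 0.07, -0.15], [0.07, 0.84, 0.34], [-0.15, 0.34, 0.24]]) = [0.99, 0.39, 0.0]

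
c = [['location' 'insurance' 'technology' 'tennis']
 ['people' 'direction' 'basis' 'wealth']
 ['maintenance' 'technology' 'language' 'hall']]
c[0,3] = 'tennis'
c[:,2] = ['technology', 'basis', 'language']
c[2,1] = 'technology'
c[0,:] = ['location', 'insurance', 'technology', 'tennis']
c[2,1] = 'technology'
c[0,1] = 'insurance'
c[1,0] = 'people'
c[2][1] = 'technology'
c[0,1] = 'insurance'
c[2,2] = 'language'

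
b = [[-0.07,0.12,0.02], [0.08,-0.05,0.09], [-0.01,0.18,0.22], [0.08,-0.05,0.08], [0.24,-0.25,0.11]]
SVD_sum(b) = [[-0.08, 0.10, -0.02],  [0.07, -0.08, 0.02],  [-0.06, 0.08, -0.02],  [0.07, -0.08, 0.02],  [0.23, -0.27, 0.06]] + [[0.01, 0.02, 0.04], [0.02, 0.03, 0.07], [0.06, 0.1, 0.24], [0.01, 0.03, 0.06], [0.01, 0.02, 0.05]] + [[0.00, 0.0, -0.00], [-0.0, -0.00, 0.00], [-0.00, -0.0, 0.00], [0.00, 0.0, -0.00], [0.00, 0.00, -0.00]]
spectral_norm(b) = 0.42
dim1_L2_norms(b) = [0.14, 0.13, 0.28, 0.12, 0.36]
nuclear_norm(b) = 0.72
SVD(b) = [[-0.31, 0.17, -0.68],[0.25, 0.27, 0.61],[-0.24, 0.9, 0.06],[0.24, 0.23, -0.17],[0.85, 0.17, -0.36]] @ diag([0.4226852870417581, 0.29395682770805, 0.005150879754613599]) @ [[0.63, -0.75, 0.18], [0.21, 0.39, 0.90], [-0.75, -0.53, 0.40]]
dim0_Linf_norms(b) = [0.24, 0.25, 0.22]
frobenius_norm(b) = 0.51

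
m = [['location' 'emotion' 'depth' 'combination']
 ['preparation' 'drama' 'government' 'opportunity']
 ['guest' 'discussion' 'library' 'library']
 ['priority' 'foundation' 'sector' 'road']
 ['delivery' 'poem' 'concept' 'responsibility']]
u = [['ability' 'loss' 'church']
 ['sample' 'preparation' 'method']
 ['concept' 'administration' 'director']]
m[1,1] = 'drama'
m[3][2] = 'sector'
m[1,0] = 'preparation'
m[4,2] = 'concept'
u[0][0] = 'ability'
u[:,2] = ['church', 'method', 'director']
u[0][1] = 'loss'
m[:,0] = ['location', 'preparation', 'guest', 'priority', 'delivery']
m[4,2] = 'concept'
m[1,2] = 'government'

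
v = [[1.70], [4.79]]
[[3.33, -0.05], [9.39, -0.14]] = v@[[1.96, -0.03]]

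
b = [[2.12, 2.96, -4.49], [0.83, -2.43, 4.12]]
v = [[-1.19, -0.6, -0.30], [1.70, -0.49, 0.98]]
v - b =[[-3.31, -3.56, 4.19], [0.87, 1.94, -3.14]]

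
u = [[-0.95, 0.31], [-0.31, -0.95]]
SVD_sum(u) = [[-0.95,0.0], [-0.31,0.00]] + [[0.0,0.31], [0.0,-0.95]]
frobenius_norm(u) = 1.41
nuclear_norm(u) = 2.00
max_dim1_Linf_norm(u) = 0.95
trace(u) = -1.90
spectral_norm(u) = 1.00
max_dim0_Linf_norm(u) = 0.95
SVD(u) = [[-0.95, -0.31], [-0.31, 0.95]] @ diag([0.9992997548283498, 0.9992997548283498]) @ [[1.00, 0.00], [-0.0, -1.00]]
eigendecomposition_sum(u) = [[-0.48+0.16j, 0.16+0.47j], [(-0.16-0.48j), (-0.48+0.16j)]] + [[-0.48-0.16j, 0.16-0.47j], [(-0.16+0.48j), (-0.48-0.16j)]]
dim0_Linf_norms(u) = [0.95, 0.95]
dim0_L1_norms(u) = [1.26, 1.26]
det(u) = 1.00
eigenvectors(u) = [[0.00-0.71j, 0.71j], [0.71+0.00j, (0.71-0j)]]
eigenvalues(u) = [(-0.95+0.31j), (-0.95-0.31j)]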